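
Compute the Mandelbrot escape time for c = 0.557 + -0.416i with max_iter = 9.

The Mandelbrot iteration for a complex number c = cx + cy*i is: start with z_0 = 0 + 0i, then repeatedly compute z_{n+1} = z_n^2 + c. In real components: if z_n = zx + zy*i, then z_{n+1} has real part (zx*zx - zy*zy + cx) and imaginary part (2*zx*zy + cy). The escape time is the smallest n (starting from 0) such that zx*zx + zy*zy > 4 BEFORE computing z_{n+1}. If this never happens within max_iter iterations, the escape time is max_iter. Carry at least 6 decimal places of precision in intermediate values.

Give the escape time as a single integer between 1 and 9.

z_0 = 0 + 0i, c = 0.5570 + -0.4160i
Iter 1: z = 0.5570 + -0.4160i, |z|^2 = 0.4833
Iter 2: z = 0.6942 + -0.8794i, |z|^2 = 1.2553
Iter 3: z = 0.2655 + -1.6370i, |z|^2 = 2.7502
Iter 4: z = -2.0522 + -1.2853i, |z|^2 = 5.8635
Escaped at iteration 4

Answer: 4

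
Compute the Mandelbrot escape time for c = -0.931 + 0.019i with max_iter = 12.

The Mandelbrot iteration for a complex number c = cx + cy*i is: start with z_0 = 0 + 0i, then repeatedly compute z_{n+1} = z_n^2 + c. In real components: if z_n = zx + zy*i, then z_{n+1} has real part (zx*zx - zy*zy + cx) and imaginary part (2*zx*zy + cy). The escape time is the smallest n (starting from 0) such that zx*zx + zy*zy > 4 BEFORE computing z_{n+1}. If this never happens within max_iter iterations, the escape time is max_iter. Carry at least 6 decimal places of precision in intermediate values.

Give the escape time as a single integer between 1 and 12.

z_0 = 0 + 0i, c = -0.9310 + 0.0190i
Iter 1: z = -0.9310 + 0.0190i, |z|^2 = 0.8671
Iter 2: z = -0.0646 + -0.0164i, |z|^2 = 0.0044
Iter 3: z = -0.9271 + 0.0211i, |z|^2 = 0.8600
Iter 4: z = -0.0719 + -0.0202i, |z|^2 = 0.0056
Iter 5: z = -0.9262 + 0.0219i, |z|^2 = 0.8584
Iter 6: z = -0.0736 + -0.0216i, |z|^2 = 0.0059
Iter 7: z = -0.9261 + 0.0222i, |z|^2 = 0.8581
Iter 8: z = -0.0739 + -0.0221i, |z|^2 = 0.0060
Iter 9: z = -0.9260 + 0.0223i, |z|^2 = 0.8580
Iter 10: z = -0.0740 + -0.0222i, |z|^2 = 0.0060
Iter 11: z = -0.9260 + 0.0223i, |z|^2 = 0.8580

Answer: 12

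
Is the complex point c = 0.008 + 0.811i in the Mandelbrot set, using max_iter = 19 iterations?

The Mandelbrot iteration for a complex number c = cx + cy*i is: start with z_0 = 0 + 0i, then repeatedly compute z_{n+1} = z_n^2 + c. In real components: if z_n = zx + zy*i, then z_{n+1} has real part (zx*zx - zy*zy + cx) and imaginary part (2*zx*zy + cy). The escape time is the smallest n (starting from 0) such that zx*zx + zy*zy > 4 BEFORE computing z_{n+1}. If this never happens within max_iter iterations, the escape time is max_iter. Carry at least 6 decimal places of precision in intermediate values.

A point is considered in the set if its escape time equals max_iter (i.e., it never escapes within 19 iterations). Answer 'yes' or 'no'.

Answer: no

Derivation:
z_0 = 0 + 0i, c = 0.0080 + 0.8110i
Iter 1: z = 0.0080 + 0.8110i, |z|^2 = 0.6578
Iter 2: z = -0.6497 + 0.8240i, |z|^2 = 1.1010
Iter 3: z = -0.2489 + -0.2596i, |z|^2 = 0.1293
Iter 4: z = 0.0025 + 0.9402i, |z|^2 = 0.8840
Iter 5: z = -0.8760 + 0.8158i, |z|^2 = 1.4329
Iter 6: z = 0.1099 + -0.6183i, |z|^2 = 0.3943
Iter 7: z = -0.3622 + 0.6751i, |z|^2 = 0.5870
Iter 8: z = -0.3166 + 0.3219i, |z|^2 = 0.2039
Iter 9: z = 0.0046 + 0.6071i, |z|^2 = 0.3686
Iter 10: z = -0.3606 + 0.8166i, |z|^2 = 0.7969
Iter 11: z = -0.5288 + 0.2221i, |z|^2 = 0.3289
Iter 12: z = 0.2383 + 0.5761i, |z|^2 = 0.3887
Iter 13: z = -0.2672 + 1.0856i, |z|^2 = 1.2499
Iter 14: z = -1.0991 + 0.2309i, |z|^2 = 1.2614
Iter 15: z = 1.1627 + 0.3033i, |z|^2 = 1.4439
Iter 16: z = 1.2679 + 1.5164i, |z|^2 = 3.9070
Iter 17: z = -0.6838 + 4.6562i, |z|^2 = 22.1479
Escaped at iteration 17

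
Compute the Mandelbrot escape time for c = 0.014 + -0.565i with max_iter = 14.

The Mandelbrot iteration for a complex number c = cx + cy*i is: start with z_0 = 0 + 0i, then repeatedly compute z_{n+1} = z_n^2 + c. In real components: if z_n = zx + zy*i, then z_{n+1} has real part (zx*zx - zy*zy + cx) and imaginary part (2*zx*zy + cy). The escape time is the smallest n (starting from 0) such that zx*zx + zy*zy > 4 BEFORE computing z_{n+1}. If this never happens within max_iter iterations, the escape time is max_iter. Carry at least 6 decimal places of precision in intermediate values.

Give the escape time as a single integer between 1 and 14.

Answer: 14

Derivation:
z_0 = 0 + 0i, c = 0.0140 + -0.5650i
Iter 1: z = 0.0140 + -0.5650i, |z|^2 = 0.3194
Iter 2: z = -0.3050 + -0.5808i, |z|^2 = 0.4304
Iter 3: z = -0.2303 + -0.2107i, |z|^2 = 0.0974
Iter 4: z = 0.0227 + -0.4680i, |z|^2 = 0.2195
Iter 5: z = -0.2045 + -0.5862i, |z|^2 = 0.3855
Iter 6: z = -0.2878 + -0.3253i, |z|^2 = 0.1886
Iter 7: z = -0.0090 + -0.3778i, |z|^2 = 0.1428
Iter 8: z = -0.1286 + -0.5582i, |z|^2 = 0.3282
Iter 9: z = -0.2811 + -0.4214i, |z|^2 = 0.2566
Iter 10: z = -0.0846 + -0.3281i, |z|^2 = 0.1148
Iter 11: z = -0.0865 + -0.5095i, |z|^2 = 0.2671
Iter 12: z = -0.2381 + -0.4769i, |z|^2 = 0.2841
Iter 13: z = -0.1567 + -0.3379i, |z|^2 = 0.1387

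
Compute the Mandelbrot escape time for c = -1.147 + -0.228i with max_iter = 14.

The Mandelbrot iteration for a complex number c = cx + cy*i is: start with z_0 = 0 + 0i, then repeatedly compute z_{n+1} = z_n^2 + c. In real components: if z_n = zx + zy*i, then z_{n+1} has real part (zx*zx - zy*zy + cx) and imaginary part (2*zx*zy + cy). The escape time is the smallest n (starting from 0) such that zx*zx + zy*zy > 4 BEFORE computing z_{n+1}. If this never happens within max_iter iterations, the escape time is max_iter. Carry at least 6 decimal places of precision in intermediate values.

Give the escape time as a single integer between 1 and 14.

Answer: 14

Derivation:
z_0 = 0 + 0i, c = -1.1470 + -0.2280i
Iter 1: z = -1.1470 + -0.2280i, |z|^2 = 1.3676
Iter 2: z = 0.1166 + 0.2950i, |z|^2 = 0.1006
Iter 3: z = -1.2204 + -0.1592i, |z|^2 = 1.5148
Iter 4: z = 0.3171 + 0.1605i, |z|^2 = 0.1264
Iter 5: z = -1.0722 + -0.1262i, |z|^2 = 1.1655
Iter 6: z = -0.0133 + 0.0426i, |z|^2 = 0.0020
Iter 7: z = -1.1486 + -0.2291i, |z|^2 = 1.3719
Iter 8: z = 0.1199 + 0.2984i, |z|^2 = 0.1034
Iter 9: z = -1.2217 + -0.1565i, |z|^2 = 1.5169
Iter 10: z = 0.3210 + 0.1543i, |z|^2 = 0.1268
Iter 11: z = -1.0678 + -0.1289i, |z|^2 = 1.1568
Iter 12: z = -0.0235 + 0.0473i, |z|^2 = 0.0028
Iter 13: z = -1.1487 + -0.2302i, |z|^2 = 1.3725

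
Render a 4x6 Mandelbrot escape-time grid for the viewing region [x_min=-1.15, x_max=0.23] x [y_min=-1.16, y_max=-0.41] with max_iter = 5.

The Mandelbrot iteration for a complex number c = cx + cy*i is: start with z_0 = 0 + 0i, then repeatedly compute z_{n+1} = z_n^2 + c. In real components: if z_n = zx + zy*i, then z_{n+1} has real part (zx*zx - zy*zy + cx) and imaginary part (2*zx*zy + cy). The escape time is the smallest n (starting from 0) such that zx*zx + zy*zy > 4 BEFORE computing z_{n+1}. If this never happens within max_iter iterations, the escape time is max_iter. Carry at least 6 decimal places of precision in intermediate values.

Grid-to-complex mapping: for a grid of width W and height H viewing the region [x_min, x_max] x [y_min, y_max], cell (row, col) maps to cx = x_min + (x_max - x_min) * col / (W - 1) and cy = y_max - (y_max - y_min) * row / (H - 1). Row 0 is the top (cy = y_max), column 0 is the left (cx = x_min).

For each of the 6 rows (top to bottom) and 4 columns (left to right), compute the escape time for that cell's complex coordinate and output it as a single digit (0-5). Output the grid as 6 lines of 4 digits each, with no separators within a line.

Answer: 5555
4555
3555
3454
3354
3343

Derivation:
(row=0, col=0): c = -1.1500 + -0.4100i → escape time 5
(row=0, col=1): c = -0.6900 + -0.4100i → escape time 5
(row=0, col=2): c = -0.2300 + -0.4100i → escape time 5
(row=0, col=3): c = 0.2300 + -0.4100i → escape time 5
(row=1, col=0): c = -1.1500 + -0.5600i → escape time 4
(row=1, col=1): c = -0.6900 + -0.5600i → escape time 5
(row=1, col=2): c = -0.2300 + -0.5600i → escape time 5
(row=1, col=3): c = 0.2300 + -0.5600i → escape time 5
(row=2, col=0): c = -1.1500 + -0.7100i → escape time 3
(row=2, col=1): c = -0.6900 + -0.7100i → escape time 5
(row=2, col=2): c = -0.2300 + -0.7100i → escape time 5
(row=2, col=3): c = 0.2300 + -0.7100i → escape time 5
(row=3, col=0): c = -1.1500 + -0.8600i → escape time 3
(row=3, col=1): c = -0.6900 + -0.8600i → escape time 4
(row=3, col=2): c = -0.2300 + -0.8600i → escape time 5
(row=3, col=3): c = 0.2300 + -0.8600i → escape time 4
(row=4, col=0): c = -1.1500 + -1.0100i → escape time 3
(row=4, col=1): c = -0.6900 + -1.0100i → escape time 3
(row=4, col=2): c = -0.2300 + -1.0100i → escape time 5
(row=4, col=3): c = 0.2300 + -1.0100i → escape time 4
(row=5, col=0): c = -1.1500 + -1.1600i → escape time 3
(row=5, col=1): c = -0.6900 + -1.1600i → escape time 3
(row=5, col=2): c = -0.2300 + -1.1600i → escape time 4
(row=5, col=3): c = 0.2300 + -1.1600i → escape time 3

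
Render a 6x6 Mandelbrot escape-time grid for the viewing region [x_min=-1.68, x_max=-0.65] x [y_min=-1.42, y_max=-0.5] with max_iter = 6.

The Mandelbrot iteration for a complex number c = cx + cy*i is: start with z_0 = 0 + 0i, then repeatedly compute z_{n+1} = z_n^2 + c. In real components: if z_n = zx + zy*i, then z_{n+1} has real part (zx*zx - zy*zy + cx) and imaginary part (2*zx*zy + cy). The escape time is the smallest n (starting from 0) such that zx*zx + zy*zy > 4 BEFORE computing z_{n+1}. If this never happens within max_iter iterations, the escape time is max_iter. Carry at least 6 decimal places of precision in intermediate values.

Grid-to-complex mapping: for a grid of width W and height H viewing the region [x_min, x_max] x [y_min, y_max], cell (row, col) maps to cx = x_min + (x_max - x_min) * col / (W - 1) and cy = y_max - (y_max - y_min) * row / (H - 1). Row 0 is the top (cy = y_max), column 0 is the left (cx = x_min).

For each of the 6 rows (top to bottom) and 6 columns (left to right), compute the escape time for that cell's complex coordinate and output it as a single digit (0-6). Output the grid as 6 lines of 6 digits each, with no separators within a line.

Answer: 334566
333446
233334
223333
122233
112222

Derivation:
(row=0, col=0): c = -1.6800 + -0.5000i → escape time 3
(row=0, col=1): c = -1.4740 + -0.5000i → escape time 3
(row=0, col=2): c = -1.2680 + -0.5000i → escape time 4
(row=0, col=3): c = -1.0620 + -0.5000i → escape time 5
(row=0, col=4): c = -0.8560 + -0.5000i → escape time 6
(row=0, col=5): c = -0.6500 + -0.5000i → escape time 6
(row=1, col=0): c = -1.6800 + -0.6840i → escape time 3
(row=1, col=1): c = -1.4740 + -0.6840i → escape time 3
(row=1, col=2): c = -1.2680 + -0.6840i → escape time 3
(row=1, col=3): c = -1.0620 + -0.6840i → escape time 4
(row=1, col=4): c = -0.8560 + -0.6840i → escape time 4
(row=1, col=5): c = -0.6500 + -0.6840i → escape time 6
(row=2, col=0): c = -1.6800 + -0.8680i → escape time 2
(row=2, col=1): c = -1.4740 + -0.8680i → escape time 3
(row=2, col=2): c = -1.2680 + -0.8680i → escape time 3
(row=2, col=3): c = -1.0620 + -0.8680i → escape time 3
(row=2, col=4): c = -0.8560 + -0.8680i → escape time 3
(row=2, col=5): c = -0.6500 + -0.8680i → escape time 4
(row=3, col=0): c = -1.6800 + -1.0520i → escape time 2
(row=3, col=1): c = -1.4740 + -1.0520i → escape time 2
(row=3, col=2): c = -1.2680 + -1.0520i → escape time 3
(row=3, col=3): c = -1.0620 + -1.0520i → escape time 3
(row=3, col=4): c = -0.8560 + -1.0520i → escape time 3
(row=3, col=5): c = -0.6500 + -1.0520i → escape time 3
(row=4, col=0): c = -1.6800 + -1.2360i → escape time 1
(row=4, col=1): c = -1.4740 + -1.2360i → escape time 2
(row=4, col=2): c = -1.2680 + -1.2360i → escape time 2
(row=4, col=3): c = -1.0620 + -1.2360i → escape time 2
(row=4, col=4): c = -0.8560 + -1.2360i → escape time 3
(row=4, col=5): c = -0.6500 + -1.2360i → escape time 3
(row=5, col=0): c = -1.6800 + -1.4200i → escape time 1
(row=5, col=1): c = -1.4740 + -1.4200i → escape time 1
(row=5, col=2): c = -1.2680 + -1.4200i → escape time 2
(row=5, col=3): c = -1.0620 + -1.4200i → escape time 2
(row=5, col=4): c = -0.8560 + -1.4200i → escape time 2
(row=5, col=5): c = -0.6500 + -1.4200i → escape time 2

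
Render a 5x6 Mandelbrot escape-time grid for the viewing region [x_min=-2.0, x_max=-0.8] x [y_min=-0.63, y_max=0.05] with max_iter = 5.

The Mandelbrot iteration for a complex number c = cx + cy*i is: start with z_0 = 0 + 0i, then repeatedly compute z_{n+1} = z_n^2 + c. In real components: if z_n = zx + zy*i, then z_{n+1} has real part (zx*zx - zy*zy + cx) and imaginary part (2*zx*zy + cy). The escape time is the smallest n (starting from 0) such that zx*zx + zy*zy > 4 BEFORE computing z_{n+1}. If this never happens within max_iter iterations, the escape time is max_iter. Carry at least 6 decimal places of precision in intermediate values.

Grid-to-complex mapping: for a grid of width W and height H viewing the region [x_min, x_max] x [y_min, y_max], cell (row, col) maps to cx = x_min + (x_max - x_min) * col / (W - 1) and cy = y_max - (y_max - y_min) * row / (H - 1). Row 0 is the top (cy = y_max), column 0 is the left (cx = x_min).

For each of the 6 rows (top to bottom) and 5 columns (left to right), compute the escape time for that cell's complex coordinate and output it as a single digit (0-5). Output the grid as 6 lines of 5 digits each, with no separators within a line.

(row=0, col=0): c = -2.0000 + 0.0500i → escape time 1
(row=0, col=1): c = -1.7000 + 0.0500i → escape time 5
(row=0, col=2): c = -1.4000 + 0.0500i → escape time 5
(row=0, col=3): c = -1.1000 + 0.0500i → escape time 5
(row=0, col=4): c = -0.8000 + 0.0500i → escape time 5
(row=1, col=0): c = -2.0000 + -0.0860i → escape time 1
(row=1, col=1): c = -1.7000 + -0.0860i → escape time 5
(row=1, col=2): c = -1.4000 + -0.0860i → escape time 5
(row=1, col=3): c = -1.1000 + -0.0860i → escape time 5
(row=1, col=4): c = -0.8000 + -0.0860i → escape time 5
(row=2, col=0): c = -2.0000 + -0.2220i → escape time 1
(row=2, col=1): c = -1.7000 + -0.2220i → escape time 4
(row=2, col=2): c = -1.4000 + -0.2220i → escape time 5
(row=2, col=3): c = -1.1000 + -0.2220i → escape time 5
(row=2, col=4): c = -0.8000 + -0.2220i → escape time 5
(row=3, col=0): c = -2.0000 + -0.3580i → escape time 1
(row=3, col=1): c = -1.7000 + -0.3580i → escape time 4
(row=3, col=2): c = -1.4000 + -0.3580i → escape time 5
(row=3, col=3): c = -1.1000 + -0.3580i → escape time 5
(row=3, col=4): c = -0.8000 + -0.3580i → escape time 5
(row=4, col=0): c = -2.0000 + -0.4940i → escape time 1
(row=4, col=1): c = -1.7000 + -0.4940i → escape time 3
(row=4, col=2): c = -1.4000 + -0.4940i → escape time 3
(row=4, col=3): c = -1.1000 + -0.4940i → escape time 5
(row=4, col=4): c = -0.8000 + -0.4940i → escape time 5
(row=5, col=0): c = -2.0000 + -0.6300i → escape time 1
(row=5, col=1): c = -1.7000 + -0.6300i → escape time 3
(row=5, col=2): c = -1.4000 + -0.6300i → escape time 3
(row=5, col=3): c = -1.1000 + -0.6300i → escape time 4
(row=5, col=4): c = -0.8000 + -0.6300i → escape time 5

Answer: 15555
15555
14555
14555
13355
13345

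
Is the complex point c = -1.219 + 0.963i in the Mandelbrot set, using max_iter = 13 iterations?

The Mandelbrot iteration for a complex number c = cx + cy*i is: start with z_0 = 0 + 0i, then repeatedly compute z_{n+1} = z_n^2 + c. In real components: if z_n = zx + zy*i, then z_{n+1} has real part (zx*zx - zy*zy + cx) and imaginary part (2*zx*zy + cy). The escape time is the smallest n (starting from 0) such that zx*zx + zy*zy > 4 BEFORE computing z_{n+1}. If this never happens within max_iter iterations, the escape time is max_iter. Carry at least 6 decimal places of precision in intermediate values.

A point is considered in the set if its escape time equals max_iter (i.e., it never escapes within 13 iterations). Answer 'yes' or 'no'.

Answer: no

Derivation:
z_0 = 0 + 0i, c = -1.2190 + 0.9630i
Iter 1: z = -1.2190 + 0.9630i, |z|^2 = 2.4133
Iter 2: z = -0.6604 + -1.3848i, |z|^2 = 2.3538
Iter 3: z = -2.7005 + 2.7921i, |z|^2 = 15.0884
Escaped at iteration 3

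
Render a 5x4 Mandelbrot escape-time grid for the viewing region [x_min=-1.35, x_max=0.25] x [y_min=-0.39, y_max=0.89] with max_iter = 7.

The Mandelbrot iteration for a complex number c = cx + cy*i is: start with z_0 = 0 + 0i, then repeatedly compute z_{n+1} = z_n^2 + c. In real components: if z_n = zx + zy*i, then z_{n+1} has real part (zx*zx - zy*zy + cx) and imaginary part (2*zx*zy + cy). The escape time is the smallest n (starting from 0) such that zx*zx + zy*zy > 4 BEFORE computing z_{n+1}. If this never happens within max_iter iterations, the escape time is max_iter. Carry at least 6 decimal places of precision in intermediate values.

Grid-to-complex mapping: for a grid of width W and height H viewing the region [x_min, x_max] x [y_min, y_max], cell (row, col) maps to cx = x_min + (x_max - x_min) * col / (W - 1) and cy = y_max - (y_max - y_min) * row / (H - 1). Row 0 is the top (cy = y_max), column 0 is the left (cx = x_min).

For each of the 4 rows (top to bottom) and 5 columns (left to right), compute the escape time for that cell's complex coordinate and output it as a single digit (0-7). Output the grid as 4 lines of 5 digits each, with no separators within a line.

Answer: 33474
45777
77777
57777

Derivation:
(row=0, col=0): c = -1.3500 + 0.8900i → escape time 3
(row=0, col=1): c = -0.9500 + 0.8900i → escape time 3
(row=0, col=2): c = -0.5500 + 0.8900i → escape time 4
(row=0, col=3): c = -0.1500 + 0.8900i → escape time 7
(row=0, col=4): c = 0.2500 + 0.8900i → escape time 4
(row=1, col=0): c = -1.3500 + 0.4633i → escape time 4
(row=1, col=1): c = -0.9500 + 0.4633i → escape time 5
(row=1, col=2): c = -0.5500 + 0.4633i → escape time 7
(row=1, col=3): c = -0.1500 + 0.4633i → escape time 7
(row=1, col=4): c = 0.2500 + 0.4633i → escape time 7
(row=2, col=0): c = -1.3500 + 0.0367i → escape time 7
(row=2, col=1): c = -0.9500 + 0.0367i → escape time 7
(row=2, col=2): c = -0.5500 + 0.0367i → escape time 7
(row=2, col=3): c = -0.1500 + 0.0367i → escape time 7
(row=2, col=4): c = 0.2500 + 0.0367i → escape time 7
(row=3, col=0): c = -1.3500 + -0.3900i → escape time 5
(row=3, col=1): c = -0.9500 + -0.3900i → escape time 7
(row=3, col=2): c = -0.5500 + -0.3900i → escape time 7
(row=3, col=3): c = -0.1500 + -0.3900i → escape time 7
(row=3, col=4): c = 0.2500 + -0.3900i → escape time 7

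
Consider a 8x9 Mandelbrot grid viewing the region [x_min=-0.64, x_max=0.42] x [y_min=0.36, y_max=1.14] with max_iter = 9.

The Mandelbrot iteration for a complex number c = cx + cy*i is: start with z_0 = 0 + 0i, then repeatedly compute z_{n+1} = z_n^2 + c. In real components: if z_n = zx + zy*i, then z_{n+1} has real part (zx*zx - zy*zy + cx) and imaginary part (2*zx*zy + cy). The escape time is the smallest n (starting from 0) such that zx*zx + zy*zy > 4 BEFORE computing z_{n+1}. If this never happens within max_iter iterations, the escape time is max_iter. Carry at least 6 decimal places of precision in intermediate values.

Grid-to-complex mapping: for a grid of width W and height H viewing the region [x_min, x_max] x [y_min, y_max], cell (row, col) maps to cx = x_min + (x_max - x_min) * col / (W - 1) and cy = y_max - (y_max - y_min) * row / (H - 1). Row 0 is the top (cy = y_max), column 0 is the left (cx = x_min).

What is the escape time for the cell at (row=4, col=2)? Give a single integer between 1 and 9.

Answer: 8

Derivation:
z_0 = 0 + 0i, c = -0.3371 + 0.7500i
Iter 1: z = -0.3371 + 0.7500i, |z|^2 = 0.6762
Iter 2: z = -0.7860 + 0.2443i, |z|^2 = 0.6774
Iter 3: z = 0.2209 + 0.3660i, |z|^2 = 0.1828
Iter 4: z = -0.4223 + 0.9117i, |z|^2 = 1.0096
Iter 5: z = -0.9901 + -0.0200i, |z|^2 = 0.9806
Iter 6: z = 0.6427 + 0.7896i, |z|^2 = 1.0365
Iter 7: z = -0.5476 + 1.7650i, |z|^2 = 3.4149
Iter 8: z = -3.1524 + -1.1829i, |z|^2 = 11.3369
Escaped at iteration 8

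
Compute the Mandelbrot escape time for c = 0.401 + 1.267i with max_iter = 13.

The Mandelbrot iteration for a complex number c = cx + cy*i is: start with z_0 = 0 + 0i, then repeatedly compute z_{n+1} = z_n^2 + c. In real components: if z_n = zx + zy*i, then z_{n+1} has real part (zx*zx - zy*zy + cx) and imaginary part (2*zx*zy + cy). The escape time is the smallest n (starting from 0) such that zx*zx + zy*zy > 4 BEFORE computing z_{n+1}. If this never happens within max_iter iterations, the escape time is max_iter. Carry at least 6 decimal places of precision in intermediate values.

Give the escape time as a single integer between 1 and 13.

z_0 = 0 + 0i, c = 0.4010 + 1.2670i
Iter 1: z = 0.4010 + 1.2670i, |z|^2 = 1.7661
Iter 2: z = -1.0435 + 2.2831i, |z|^2 = 6.3016
Escaped at iteration 2

Answer: 2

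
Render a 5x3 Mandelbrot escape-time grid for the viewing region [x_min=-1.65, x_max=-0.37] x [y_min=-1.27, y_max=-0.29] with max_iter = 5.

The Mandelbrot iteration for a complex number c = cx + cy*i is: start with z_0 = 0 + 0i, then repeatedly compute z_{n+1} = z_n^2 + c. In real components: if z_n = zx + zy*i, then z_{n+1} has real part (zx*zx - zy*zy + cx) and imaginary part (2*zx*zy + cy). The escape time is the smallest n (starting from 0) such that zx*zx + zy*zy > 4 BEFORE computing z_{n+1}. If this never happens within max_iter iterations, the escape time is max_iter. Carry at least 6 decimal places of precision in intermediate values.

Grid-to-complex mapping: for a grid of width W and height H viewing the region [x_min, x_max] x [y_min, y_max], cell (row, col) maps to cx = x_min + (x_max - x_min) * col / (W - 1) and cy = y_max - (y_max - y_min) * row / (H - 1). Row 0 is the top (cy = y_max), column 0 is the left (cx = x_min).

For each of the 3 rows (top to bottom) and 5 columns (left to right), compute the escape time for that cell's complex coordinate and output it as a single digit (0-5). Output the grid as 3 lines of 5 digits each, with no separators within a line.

Answer: 45555
33345
12233

Derivation:
(row=0, col=0): c = -1.6500 + -0.2900i → escape time 4
(row=0, col=1): c = -1.3300 + -0.2900i → escape time 5
(row=0, col=2): c = -1.0100 + -0.2900i → escape time 5
(row=0, col=3): c = -0.6900 + -0.2900i → escape time 5
(row=0, col=4): c = -0.3700 + -0.2900i → escape time 5
(row=1, col=0): c = -1.6500 + -0.7800i → escape time 3
(row=1, col=1): c = -1.3300 + -0.7800i → escape time 3
(row=1, col=2): c = -1.0100 + -0.7800i → escape time 3
(row=1, col=3): c = -0.6900 + -0.7800i → escape time 4
(row=1, col=4): c = -0.3700 + -0.7800i → escape time 5
(row=2, col=0): c = -1.6500 + -1.2700i → escape time 1
(row=2, col=1): c = -1.3300 + -1.2700i → escape time 2
(row=2, col=2): c = -1.0100 + -1.2700i → escape time 2
(row=2, col=3): c = -0.6900 + -1.2700i → escape time 3
(row=2, col=4): c = -0.3700 + -1.2700i → escape time 3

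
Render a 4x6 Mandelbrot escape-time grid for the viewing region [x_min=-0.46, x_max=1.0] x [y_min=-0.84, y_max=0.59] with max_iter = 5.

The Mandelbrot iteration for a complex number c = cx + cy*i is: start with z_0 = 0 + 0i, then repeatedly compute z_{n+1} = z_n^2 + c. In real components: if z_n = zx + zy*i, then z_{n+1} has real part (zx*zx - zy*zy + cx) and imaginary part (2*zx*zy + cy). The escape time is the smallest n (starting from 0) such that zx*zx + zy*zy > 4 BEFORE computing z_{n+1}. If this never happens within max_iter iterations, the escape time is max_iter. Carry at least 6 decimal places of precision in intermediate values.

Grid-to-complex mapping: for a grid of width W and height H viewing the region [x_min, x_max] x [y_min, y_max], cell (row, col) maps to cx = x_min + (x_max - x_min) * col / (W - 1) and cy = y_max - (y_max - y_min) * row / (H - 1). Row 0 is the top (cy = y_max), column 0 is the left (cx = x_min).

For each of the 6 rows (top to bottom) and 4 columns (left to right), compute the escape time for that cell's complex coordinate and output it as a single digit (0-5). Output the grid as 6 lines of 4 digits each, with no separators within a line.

(row=0, col=0): c = -0.4600 + 0.5900i → escape time 5
(row=0, col=1): c = 0.0267 + 0.5900i → escape time 5
(row=0, col=2): c = 0.5133 + 0.5900i → escape time 4
(row=0, col=3): c = 1.0000 + 0.5900i → escape time 2
(row=1, col=0): c = -0.4600 + 0.3040i → escape time 5
(row=1, col=1): c = 0.0267 + 0.3040i → escape time 5
(row=1, col=2): c = 0.5133 + 0.3040i → escape time 5
(row=1, col=3): c = 1.0000 + 0.3040i → escape time 2
(row=2, col=0): c = -0.4600 + 0.0180i → escape time 5
(row=2, col=1): c = 0.0267 + 0.0180i → escape time 5
(row=2, col=2): c = 0.5133 + 0.0180i → escape time 5
(row=2, col=3): c = 1.0000 + 0.0180i → escape time 2
(row=3, col=0): c = -0.4600 + -0.2680i → escape time 5
(row=3, col=1): c = 0.0267 + -0.2680i → escape time 5
(row=3, col=2): c = 0.5133 + -0.2680i → escape time 5
(row=3, col=3): c = 1.0000 + -0.2680i → escape time 2
(row=4, col=0): c = -0.4600 + -0.5540i → escape time 5
(row=4, col=1): c = 0.0267 + -0.5540i → escape time 5
(row=4, col=2): c = 0.5133 + -0.5540i → escape time 4
(row=4, col=3): c = 1.0000 + -0.5540i → escape time 2
(row=5, col=0): c = -0.4600 + -0.8400i → escape time 5
(row=5, col=1): c = 0.0267 + -0.8400i → escape time 5
(row=5, col=2): c = 0.5133 + -0.8400i → escape time 3
(row=5, col=3): c = 1.0000 + -0.8400i → escape time 2

Answer: 5542
5552
5552
5552
5542
5532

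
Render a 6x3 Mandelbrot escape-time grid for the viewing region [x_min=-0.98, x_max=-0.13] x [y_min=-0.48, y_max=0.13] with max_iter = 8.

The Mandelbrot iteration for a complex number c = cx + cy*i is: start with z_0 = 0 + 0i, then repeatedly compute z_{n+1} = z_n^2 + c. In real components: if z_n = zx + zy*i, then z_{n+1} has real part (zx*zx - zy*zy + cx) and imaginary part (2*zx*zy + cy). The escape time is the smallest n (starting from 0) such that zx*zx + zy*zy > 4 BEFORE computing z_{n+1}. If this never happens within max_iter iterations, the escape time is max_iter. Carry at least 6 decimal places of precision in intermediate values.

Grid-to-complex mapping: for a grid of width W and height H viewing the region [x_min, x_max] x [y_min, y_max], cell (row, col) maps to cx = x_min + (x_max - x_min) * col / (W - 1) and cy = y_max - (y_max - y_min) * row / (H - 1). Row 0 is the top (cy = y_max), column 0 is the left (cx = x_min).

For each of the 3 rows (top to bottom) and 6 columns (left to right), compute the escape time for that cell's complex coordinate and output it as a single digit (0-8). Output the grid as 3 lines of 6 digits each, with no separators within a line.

Answer: 888888
888888
568888

Derivation:
(row=0, col=0): c = -0.9800 + 0.1300i → escape time 8
(row=0, col=1): c = -0.8100 + 0.1300i → escape time 8
(row=0, col=2): c = -0.6400 + 0.1300i → escape time 8
(row=0, col=3): c = -0.4700 + 0.1300i → escape time 8
(row=0, col=4): c = -0.3000 + 0.1300i → escape time 8
(row=0, col=5): c = -0.1300 + 0.1300i → escape time 8
(row=1, col=0): c = -0.9800 + -0.1750i → escape time 8
(row=1, col=1): c = -0.8100 + -0.1750i → escape time 8
(row=1, col=2): c = -0.6400 + -0.1750i → escape time 8
(row=1, col=3): c = -0.4700 + -0.1750i → escape time 8
(row=1, col=4): c = -0.3000 + -0.1750i → escape time 8
(row=1, col=5): c = -0.1300 + -0.1750i → escape time 8
(row=2, col=0): c = -0.9800 + -0.4800i → escape time 5
(row=2, col=1): c = -0.8100 + -0.4800i → escape time 6
(row=2, col=2): c = -0.6400 + -0.4800i → escape time 8
(row=2, col=3): c = -0.4700 + -0.4800i → escape time 8
(row=2, col=4): c = -0.3000 + -0.4800i → escape time 8
(row=2, col=5): c = -0.1300 + -0.4800i → escape time 8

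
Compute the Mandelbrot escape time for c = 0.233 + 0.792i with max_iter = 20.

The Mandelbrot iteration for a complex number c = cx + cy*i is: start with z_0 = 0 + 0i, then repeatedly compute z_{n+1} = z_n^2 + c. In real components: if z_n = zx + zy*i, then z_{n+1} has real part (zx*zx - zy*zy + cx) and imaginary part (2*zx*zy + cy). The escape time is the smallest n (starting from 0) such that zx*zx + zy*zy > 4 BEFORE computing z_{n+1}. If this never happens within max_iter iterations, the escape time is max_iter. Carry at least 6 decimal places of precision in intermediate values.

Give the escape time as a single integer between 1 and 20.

z_0 = 0 + 0i, c = 0.2330 + 0.7920i
Iter 1: z = 0.2330 + 0.7920i, |z|^2 = 0.6816
Iter 2: z = -0.3400 + 1.1611i, |z|^2 = 1.4637
Iter 3: z = -0.9995 + 0.0025i, |z|^2 = 0.9990
Iter 4: z = 1.2320 + 0.7869i, |z|^2 = 2.1371
Iter 5: z = 1.1316 + 2.7310i, |z|^2 = 8.7390
Escaped at iteration 5

Answer: 5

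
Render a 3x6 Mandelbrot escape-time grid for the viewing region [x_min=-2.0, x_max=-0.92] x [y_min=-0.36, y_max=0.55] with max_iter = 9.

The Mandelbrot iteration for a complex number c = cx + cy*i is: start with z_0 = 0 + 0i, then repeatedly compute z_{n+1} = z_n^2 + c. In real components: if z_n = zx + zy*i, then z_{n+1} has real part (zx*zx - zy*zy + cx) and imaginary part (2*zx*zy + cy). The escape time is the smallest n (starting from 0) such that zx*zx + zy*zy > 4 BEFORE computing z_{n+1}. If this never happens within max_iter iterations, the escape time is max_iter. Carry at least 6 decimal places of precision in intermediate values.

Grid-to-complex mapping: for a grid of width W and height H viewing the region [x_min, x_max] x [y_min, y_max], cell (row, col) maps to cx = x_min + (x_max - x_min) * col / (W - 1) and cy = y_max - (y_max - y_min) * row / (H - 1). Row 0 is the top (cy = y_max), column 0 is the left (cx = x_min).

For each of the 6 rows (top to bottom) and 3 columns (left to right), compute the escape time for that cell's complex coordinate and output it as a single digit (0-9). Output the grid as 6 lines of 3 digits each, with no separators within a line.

Answer: 135
147
159
199
159
157

Derivation:
(row=0, col=0): c = -2.0000 + 0.5500i → escape time 1
(row=0, col=1): c = -1.4600 + 0.5500i → escape time 3
(row=0, col=2): c = -0.9200 + 0.5500i → escape time 5
(row=1, col=0): c = -2.0000 + 0.3680i → escape time 1
(row=1, col=1): c = -1.4600 + 0.3680i → escape time 4
(row=1, col=2): c = -0.9200 + 0.3680i → escape time 7
(row=2, col=0): c = -2.0000 + 0.1860i → escape time 1
(row=2, col=1): c = -1.4600 + 0.1860i → escape time 5
(row=2, col=2): c = -0.9200 + 0.1860i → escape time 9
(row=3, col=0): c = -2.0000 + 0.0040i → escape time 1
(row=3, col=1): c = -1.4600 + 0.0040i → escape time 9
(row=3, col=2): c = -0.9200 + 0.0040i → escape time 9
(row=4, col=0): c = -2.0000 + -0.1780i → escape time 1
(row=4, col=1): c = -1.4600 + -0.1780i → escape time 5
(row=4, col=2): c = -0.9200 + -0.1780i → escape time 9
(row=5, col=0): c = -2.0000 + -0.3600i → escape time 1
(row=5, col=1): c = -1.4600 + -0.3600i → escape time 5
(row=5, col=2): c = -0.9200 + -0.3600i → escape time 7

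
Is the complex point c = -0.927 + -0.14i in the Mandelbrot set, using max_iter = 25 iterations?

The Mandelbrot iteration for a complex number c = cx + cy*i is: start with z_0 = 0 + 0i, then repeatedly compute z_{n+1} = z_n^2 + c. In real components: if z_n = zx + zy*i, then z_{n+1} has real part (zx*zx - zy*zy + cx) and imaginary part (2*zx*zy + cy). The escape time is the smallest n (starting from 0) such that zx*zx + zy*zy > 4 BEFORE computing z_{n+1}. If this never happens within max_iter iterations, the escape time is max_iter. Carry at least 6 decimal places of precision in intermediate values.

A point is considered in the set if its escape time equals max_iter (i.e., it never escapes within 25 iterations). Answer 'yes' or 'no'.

Answer: yes

Derivation:
z_0 = 0 + 0i, c = -0.9270 + -0.1400i
Iter 1: z = -0.9270 + -0.1400i, |z|^2 = 0.8789
Iter 2: z = -0.0873 + 0.1196i, |z|^2 = 0.0219
Iter 3: z = -0.9337 + -0.1609i, |z|^2 = 0.8976
Iter 4: z = -0.0811 + 0.1604i, |z|^2 = 0.0323
Iter 5: z = -0.9461 + -0.1660i, |z|^2 = 0.9228
Iter 6: z = -0.0594 + 0.1742i, |z|^2 = 0.0339
Iter 7: z = -0.9538 + -0.1607i, |z|^2 = 0.9356
Iter 8: z = -0.0431 + 0.1665i, |z|^2 = 0.0296
Iter 9: z = -0.9529 + -0.1543i, |z|^2 = 0.9318
Iter 10: z = -0.0429 + 0.1541i, |z|^2 = 0.0256
Iter 11: z = -0.9489 + -0.1532i, |z|^2 = 0.9239
Iter 12: z = -0.0500 + 0.1508i, |z|^2 = 0.0252
Iter 13: z = -0.9472 + -0.1551i, |z|^2 = 0.9213
Iter 14: z = -0.0538 + 0.1538i, |z|^2 = 0.0265
Iter 15: z = -0.9478 + -0.1566i, |z|^2 = 0.9228
Iter 16: z = -0.0533 + 0.1567i, |z|^2 = 0.0274
Iter 17: z = -0.9487 + -0.1567i, |z|^2 = 0.9246
Iter 18: z = -0.0515 + 0.1573i, |z|^2 = 0.0274
Iter 19: z = -0.9491 + -0.1562i, |z|^2 = 0.9252
Iter 20: z = -0.0506 + 0.1565i, |z|^2 = 0.0270
Iter 21: z = -0.9489 + -0.1558i, |z|^2 = 0.9247
Iter 22: z = -0.0508 + 0.1558i, |z|^2 = 0.0268
Iter 23: z = -0.9487 + -0.1558i, |z|^2 = 0.9243
Iter 24: z = -0.0513 + 0.1557i, |z|^2 = 0.0269
Did not escape in 25 iterations → in set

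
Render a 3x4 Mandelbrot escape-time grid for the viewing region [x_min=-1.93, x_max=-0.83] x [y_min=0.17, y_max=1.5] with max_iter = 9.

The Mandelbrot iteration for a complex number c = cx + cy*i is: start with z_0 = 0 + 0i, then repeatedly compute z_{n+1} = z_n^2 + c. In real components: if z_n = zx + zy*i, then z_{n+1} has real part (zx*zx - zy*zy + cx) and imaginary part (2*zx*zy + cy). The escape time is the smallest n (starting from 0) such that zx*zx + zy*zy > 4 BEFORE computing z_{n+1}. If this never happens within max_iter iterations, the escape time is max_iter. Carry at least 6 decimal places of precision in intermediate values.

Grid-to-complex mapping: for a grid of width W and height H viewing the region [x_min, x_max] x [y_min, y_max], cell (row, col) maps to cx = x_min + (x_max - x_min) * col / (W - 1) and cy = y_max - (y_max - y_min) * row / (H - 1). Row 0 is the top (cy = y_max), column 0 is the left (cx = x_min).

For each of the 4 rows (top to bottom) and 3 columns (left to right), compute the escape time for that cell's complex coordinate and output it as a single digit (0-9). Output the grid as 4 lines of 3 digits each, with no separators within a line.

Answer: 112
133
135
489

Derivation:
(row=0, col=0): c = -1.9300 + 1.5000i → escape time 1
(row=0, col=1): c = -1.3800 + 1.5000i → escape time 1
(row=0, col=2): c = -0.8300 + 1.5000i → escape time 2
(row=1, col=0): c = -1.9300 + 1.0567i → escape time 1
(row=1, col=1): c = -1.3800 + 1.0567i → escape time 3
(row=1, col=2): c = -0.8300 + 1.0567i → escape time 3
(row=2, col=0): c = -1.9300 + 0.6133i → escape time 1
(row=2, col=1): c = -1.3800 + 0.6133i → escape time 3
(row=2, col=2): c = -0.8300 + 0.6133i → escape time 5
(row=3, col=0): c = -1.9300 + 0.1700i → escape time 4
(row=3, col=1): c = -1.3800 + 0.1700i → escape time 8
(row=3, col=2): c = -0.8300 + 0.1700i → escape time 9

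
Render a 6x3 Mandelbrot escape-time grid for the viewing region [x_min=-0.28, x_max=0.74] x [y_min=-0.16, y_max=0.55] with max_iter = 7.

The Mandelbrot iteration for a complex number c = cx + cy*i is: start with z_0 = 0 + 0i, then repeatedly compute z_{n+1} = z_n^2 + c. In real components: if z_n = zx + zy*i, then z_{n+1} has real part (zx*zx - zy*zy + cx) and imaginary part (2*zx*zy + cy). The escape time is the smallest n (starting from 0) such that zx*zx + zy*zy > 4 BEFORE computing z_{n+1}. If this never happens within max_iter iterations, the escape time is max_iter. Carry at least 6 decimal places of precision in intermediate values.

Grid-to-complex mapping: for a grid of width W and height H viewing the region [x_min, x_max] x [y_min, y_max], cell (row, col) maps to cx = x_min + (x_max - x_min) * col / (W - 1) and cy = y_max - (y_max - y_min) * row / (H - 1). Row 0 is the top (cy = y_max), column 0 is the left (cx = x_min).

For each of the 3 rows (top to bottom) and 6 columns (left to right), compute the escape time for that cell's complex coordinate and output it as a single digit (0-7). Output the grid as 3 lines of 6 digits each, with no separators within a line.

(row=0, col=0): c = -0.2800 + 0.5500i → escape time 7
(row=0, col=1): c = -0.0760 + 0.5500i → escape time 7
(row=0, col=2): c = 0.1280 + 0.5500i → escape time 7
(row=0, col=3): c = 0.3320 + 0.5500i → escape time 7
(row=0, col=4): c = 0.5360 + 0.5500i → escape time 4
(row=0, col=5): c = 0.7400 + 0.5500i → escape time 3
(row=1, col=0): c = -0.2800 + 0.1950i → escape time 7
(row=1, col=1): c = -0.0760 + 0.1950i → escape time 7
(row=1, col=2): c = 0.1280 + 0.1950i → escape time 7
(row=1, col=3): c = 0.3320 + 0.1950i → escape time 7
(row=1, col=4): c = 0.5360 + 0.1950i → escape time 4
(row=1, col=5): c = 0.7400 + 0.1950i → escape time 3
(row=2, col=0): c = -0.2800 + -0.1600i → escape time 7
(row=2, col=1): c = -0.0760 + -0.1600i → escape time 7
(row=2, col=2): c = 0.1280 + -0.1600i → escape time 7
(row=2, col=3): c = 0.3320 + -0.1600i → escape time 7
(row=2, col=4): c = 0.5360 + -0.1600i → escape time 4
(row=2, col=5): c = 0.7400 + -0.1600i → escape time 3

Answer: 777743
777743
777743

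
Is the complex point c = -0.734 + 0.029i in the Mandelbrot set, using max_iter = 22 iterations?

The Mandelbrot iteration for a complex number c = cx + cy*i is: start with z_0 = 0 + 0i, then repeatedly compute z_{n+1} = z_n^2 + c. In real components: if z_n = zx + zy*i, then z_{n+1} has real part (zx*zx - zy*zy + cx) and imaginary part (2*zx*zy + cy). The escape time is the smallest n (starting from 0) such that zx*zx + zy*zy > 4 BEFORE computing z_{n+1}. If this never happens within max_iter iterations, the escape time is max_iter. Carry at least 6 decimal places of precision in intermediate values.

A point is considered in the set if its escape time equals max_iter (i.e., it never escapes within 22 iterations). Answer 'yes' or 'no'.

Answer: yes

Derivation:
z_0 = 0 + 0i, c = -0.7340 + 0.0290i
Iter 1: z = -0.7340 + 0.0290i, |z|^2 = 0.5396
Iter 2: z = -0.1961 + -0.0136i, |z|^2 = 0.0386
Iter 3: z = -0.6957 + 0.0343i, |z|^2 = 0.4852
Iter 4: z = -0.2511 + -0.0188i, |z|^2 = 0.0634
Iter 5: z = -0.6713 + 0.0384i, |z|^2 = 0.4521
Iter 6: z = -0.2849 + -0.0226i, |z|^2 = 0.0817
Iter 7: z = -0.6534 + 0.0419i, |z|^2 = 0.4286
Iter 8: z = -0.3089 + -0.0257i, |z|^2 = 0.0961
Iter 9: z = -0.6393 + 0.0449i, |z|^2 = 0.4107
Iter 10: z = -0.3274 + -0.0284i, |z|^2 = 0.1080
Iter 11: z = -0.6276 + 0.0476i, |z|^2 = 0.3962
Iter 12: z = -0.3423 + -0.0307i, |z|^2 = 0.1181
Iter 13: z = -0.6178 + 0.0500i, |z|^2 = 0.3841
Iter 14: z = -0.3549 + -0.0328i, |z|^2 = 0.1270
Iter 15: z = -0.6091 + 0.0523i, |z|^2 = 0.3738
Iter 16: z = -0.3657 + -0.0347i, |z|^2 = 0.1349
Iter 17: z = -0.6015 + 0.0544i, |z|^2 = 0.3647
Iter 18: z = -0.3752 + -0.0364i, |z|^2 = 0.1421
Iter 19: z = -0.5946 + 0.0563i, |z|^2 = 0.3567
Iter 20: z = -0.3837 + -0.0380i, |z|^2 = 0.1486
Iter 21: z = -0.5882 + 0.0581i, |z|^2 = 0.3494
Did not escape in 22 iterations → in set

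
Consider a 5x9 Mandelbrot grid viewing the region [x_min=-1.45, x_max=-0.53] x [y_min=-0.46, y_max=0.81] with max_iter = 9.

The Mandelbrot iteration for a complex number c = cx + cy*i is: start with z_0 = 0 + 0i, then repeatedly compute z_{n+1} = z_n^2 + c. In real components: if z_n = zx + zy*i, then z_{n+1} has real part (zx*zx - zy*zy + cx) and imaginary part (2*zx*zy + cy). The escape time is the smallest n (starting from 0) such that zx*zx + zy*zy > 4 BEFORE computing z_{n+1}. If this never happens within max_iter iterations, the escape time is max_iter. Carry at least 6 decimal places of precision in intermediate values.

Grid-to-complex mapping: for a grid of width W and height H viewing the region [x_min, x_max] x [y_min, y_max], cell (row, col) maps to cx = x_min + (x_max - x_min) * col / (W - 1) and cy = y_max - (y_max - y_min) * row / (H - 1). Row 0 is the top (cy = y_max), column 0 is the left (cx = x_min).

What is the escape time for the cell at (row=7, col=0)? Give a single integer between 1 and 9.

Answer: 5

Derivation:
z_0 = 0 + 0i, c = -1.4500 + -0.3013i
Iter 1: z = -1.4500 + -0.3013i, |z|^2 = 2.1933
Iter 2: z = 0.5617 + 0.5724i, |z|^2 = 0.6432
Iter 3: z = -1.4621 + 0.3418i, |z|^2 = 2.2544
Iter 4: z = 0.5708 + -1.3007i, |z|^2 = 2.0177
Iter 5: z = -2.8162 + -1.7861i, |z|^2 = 11.1208
Escaped at iteration 5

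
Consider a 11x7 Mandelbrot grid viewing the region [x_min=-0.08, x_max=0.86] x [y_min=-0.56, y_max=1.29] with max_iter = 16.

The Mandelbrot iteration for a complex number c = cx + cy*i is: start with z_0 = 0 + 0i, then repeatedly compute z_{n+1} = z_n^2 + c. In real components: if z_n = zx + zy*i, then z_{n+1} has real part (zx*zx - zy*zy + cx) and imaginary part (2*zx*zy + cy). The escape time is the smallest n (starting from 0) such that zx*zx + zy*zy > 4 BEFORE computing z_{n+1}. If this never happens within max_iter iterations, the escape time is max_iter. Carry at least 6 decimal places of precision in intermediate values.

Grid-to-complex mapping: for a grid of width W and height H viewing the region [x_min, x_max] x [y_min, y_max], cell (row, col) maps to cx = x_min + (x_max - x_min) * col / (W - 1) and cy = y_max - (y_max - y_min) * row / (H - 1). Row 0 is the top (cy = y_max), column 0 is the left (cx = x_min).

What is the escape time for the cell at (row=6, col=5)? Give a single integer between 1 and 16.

Answer: 16

Derivation:
z_0 = 0 + 0i, c = 0.3900 + -0.5600i
Iter 1: z = 0.3900 + -0.5600i, |z|^2 = 0.4657
Iter 2: z = 0.2285 + -0.9968i, |z|^2 = 1.0458
Iter 3: z = -0.5514 + -1.0155i, |z|^2 = 1.3354
Iter 4: z = -0.3373 + 0.5599i, |z|^2 = 0.4273
Iter 5: z = 0.1902 + -0.9377i, |z|^2 = 0.9155
Iter 6: z = -0.4531 + -0.9168i, |z|^2 = 1.0458
Iter 7: z = -0.2452 + 0.2708i, |z|^2 = 0.1334
Iter 8: z = 0.3768 + -0.6928i, |z|^2 = 0.6219
Iter 9: z = 0.0520 + -1.0820i, |z|^2 = 1.1735
Iter 10: z = -0.7781 + -0.6726i, |z|^2 = 1.0579
Iter 11: z = 0.5430 + 0.4868i, |z|^2 = 0.5318
Iter 12: z = 0.4479 + -0.0313i, |z|^2 = 0.2016
Iter 13: z = 0.5897 + -0.5881i, |z|^2 = 0.6935
Iter 14: z = 0.3919 + -1.2535i, |z|^2 = 1.7249
Iter 15: z = -1.0277 + -1.5424i, |z|^2 = 3.4354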